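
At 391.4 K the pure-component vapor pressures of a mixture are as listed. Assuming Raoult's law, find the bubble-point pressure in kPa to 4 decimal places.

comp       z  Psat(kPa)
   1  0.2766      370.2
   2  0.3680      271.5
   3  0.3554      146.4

Pbub = 254.3399 kPa

At the bubble point ψ → 0, so ΣzᵢKᵢ = 1 with Kᵢ = Pᵢˢᵃᵗ/P ⇒ P = ΣzᵢPᵢˢᵃᵗ.
P = 0.2766·370.2 + 0.3680·271.5 + 0.3554·146.4 = 254.3399 kPa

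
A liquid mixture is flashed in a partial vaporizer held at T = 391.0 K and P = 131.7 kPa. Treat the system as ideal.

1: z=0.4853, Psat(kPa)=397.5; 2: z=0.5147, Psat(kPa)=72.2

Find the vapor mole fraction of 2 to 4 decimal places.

y_2 = 0.4479

Raoult's law: Kᵢ = Pᵢˢᵃᵗ/P = Pᵢˢᵃᵗ/131.7.
  K_1 = 397.5/131.7 = 3.018223, K_2 = 72.2/131.7 = 0.548216
Rachford–Rice: g(ψ) = Σ zᵢ(Kᵢ−1)/(1+ψ(Kᵢ−1)) = 0.
Check two-phase: ΣzᵢKᵢ = 1.7469 > 1 and Σzᵢ/Kᵢ = 1.0997 > 1, so g(0) = 0.7469 > 0 and g(1) = -0.0997 < 0.
Binary case is linear: z₁(K₁−1)(1+ψ(K₂−1)) + z₂(K₂−1)(1+ψ(K₁−1)) = 0
⇒ ψ = [z₁(K₁−1)+z₂(K₂−1)] / [−(K₁−1)(K₂−1)] = 0.74691/0.91180 = 0.8192
Compositions from xᵢ = zᵢ/(1+ψ(Kᵢ−1)), yᵢ = Kᵢxᵢ:
  1: x = 0.1829, y = 0.5521
  2: x = 0.8171, y = 0.4479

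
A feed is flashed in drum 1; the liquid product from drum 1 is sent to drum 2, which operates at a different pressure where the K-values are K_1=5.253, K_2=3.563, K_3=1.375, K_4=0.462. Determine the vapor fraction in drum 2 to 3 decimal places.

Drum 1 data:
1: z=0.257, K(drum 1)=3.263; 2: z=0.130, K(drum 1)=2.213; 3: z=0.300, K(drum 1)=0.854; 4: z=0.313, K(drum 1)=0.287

V/F (drum 2) = 0.529

Drum 1:
Rachford–Rice: g(ψ₁) = Σ zᵢ(Kᵢ−1)/(1+ψ₁(Kᵢ−1)) = 0.
Check two-phase: ΣzᵢKᵢ = 1.472 > 1 and Σzᵢ/Kᵢ = 1.579 > 1, so g(0) = 0.472 > 0 and g(1) = -0.579 < 0.
Newton iteration, ψ₁⁰ = 0.44:
  ψ₁ = 0.440: g = 0.0222, g' = -0.757 → ψ₁ = 0.469
Converged at ψ₁ = 0.469.
Drum-1 compositions:
  1: x = 0.125, y = 0.407
  2: x = 0.083, y = 0.183
  3: x = 0.322, y = 0.275
  4: x = 0.470, y = 0.135
Drum-2 feed = drum-1 liquid: z₂ = (0.1246, 0.0828, 0.3221, 0.4705).
Drum 2:
Material balance + equilibrium reduce to Σ zᵢ(Kᵢ−1)/(1+ψ₂(Kᵢ−1)) = 0.
Check two-phase: ΣzᵢKᵢ = 1.610 > 1 and Σzᵢ/Kᵢ = 1.300 > 1, so g(0) = 0.610 > 0 and g(1) = -0.300 < 0.
Newton–Raphson from ψ₂ = 0.5:
  ψ₂ = 0.500: g = 0.0180, g' = -0.622 → ψ₂ = 0.529
Converged at ψ₂ = 0.529.
  1: x = 0.038, y = 0.201
  2: x = 0.035, y = 0.125
  3: x = 0.269, y = 0.370
  4: x = 0.658, y = 0.304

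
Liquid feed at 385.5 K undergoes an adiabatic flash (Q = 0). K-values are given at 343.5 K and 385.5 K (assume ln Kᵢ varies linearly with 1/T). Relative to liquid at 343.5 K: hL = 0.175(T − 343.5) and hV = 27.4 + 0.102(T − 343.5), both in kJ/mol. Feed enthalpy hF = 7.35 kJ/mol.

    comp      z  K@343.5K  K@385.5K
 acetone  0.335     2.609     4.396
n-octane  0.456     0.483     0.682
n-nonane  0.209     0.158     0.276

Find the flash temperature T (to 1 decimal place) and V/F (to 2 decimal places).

Adiabatic flash: solve Rachford–Rice at each trial T, then check hF = ψ·hV(T) + (1−ψ)·hL(T).
  T = 343.5 K: K = (2.609, 0.483, 0.158), RR gives ψ = 0.125, H_out = 3.426 kJ/mol
  T = 385.5 K: K = (4.396, 0.682, 0.276), RR gives ψ = 0.514, H_out = 19.858 kJ/mol
  T = 364.5 K: K = (3.438, 0.580, 0.212), RR gives ψ = 0.338, H_out = 12.416 kJ/mol
  T = 354.0 K: K = (3.007, 0.531, 0.184), RR gives ψ = 0.240, H_out = 8.242 kJ/mol
  T = 348.8 K: K = (2.806, 0.507, 0.171), RR gives ψ = 0.186, H_out = 5.962 kJ/mol
  T = 351.4 K: K = (2.906, 0.519, 0.177), RR gives ψ = 0.214, H_out = 7.124 kJ/mol
  T = 352.7 K: K = (2.956, 0.525, 0.181), RR gives ψ = 0.227, H_out = 7.688 kJ/mol
Linear interpolation between T = 351.4 (H_out = 7.124) and T = 352.7 (H_out = 7.688) on hF = 7.35 gives T ≈ 351.9 K, at which ψ = 0.22.

T = 351.9 K, V/F = 0.22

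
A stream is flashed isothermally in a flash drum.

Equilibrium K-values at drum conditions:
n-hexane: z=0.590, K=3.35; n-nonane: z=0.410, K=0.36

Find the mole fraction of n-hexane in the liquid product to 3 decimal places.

x_n-hexane = 0.214

Let ψ = V/F and solve Σ zᵢ(Kᵢ−1)/(1+ψ(Kᵢ−1)) = 0.
Feasibility: ΣzᵢKᵢ = 2.124, Σzᵢ/Kᵢ = 1.315 — both > 1, two phases present.
Binary case is linear: z₁(K₁−1)(1+ψ(K₂−1)) + z₂(K₂−1)(1+ψ(K₁−1)) = 0
⇒ ψ = [z₁(K₁−1)+z₂(K₂−1)] / [−(K₁−1)(K₂−1)] = 1.1241/1.5040 = 0.747
Compositions from xᵢ = zᵢ/(1+ψ(Kᵢ−1)), yᵢ = Kᵢxᵢ:
  n-hexane: x = 0.214, y = 0.717
  n-nonane: x = 0.786, y = 0.283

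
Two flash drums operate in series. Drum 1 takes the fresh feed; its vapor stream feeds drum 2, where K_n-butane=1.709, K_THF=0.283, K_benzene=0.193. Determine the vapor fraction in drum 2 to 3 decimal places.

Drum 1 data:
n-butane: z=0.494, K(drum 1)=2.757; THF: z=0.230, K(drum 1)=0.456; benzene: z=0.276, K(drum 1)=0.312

V/F (drum 2) = 0.562

Drum 1:
Rachford–Rice: g(ψ₁) = Σ zᵢ(Kᵢ−1)/(1+ψ₁(Kᵢ−1)) = 0.
Check two-phase: ΣzᵢKᵢ = 1.553 > 1 and Σzᵢ/Kᵢ = 1.568 > 1, so g(0) = 0.553 > 0 and g(1) = -0.568 < 0.
Newton–Raphson from ψ₁ = 0.5:
  ψ₁ = 0.500: g = 0.0007, g' = -0.864 → ψ₁ = 0.501
Converged at ψ₁ = 0.501.
Drum-1 compositions:
  n-butane: x = 0.263, y = 0.724
  THF: x = 0.316, y = 0.144
  benzene: x = 0.421, y = 0.131
Drum-2 feed = drum-1 vapor: z₂ = (0.7245, 0.1442, 0.1314).
Drum 2:
Rachford–Rice: g(ψ₂) = Σ zᵢ(Kᵢ−1)/(1+ψ₂(Kᵢ−1)) = 0.
Feasibility: ΣzᵢKᵢ = 1.304, Σzᵢ/Kᵢ = 1.614 — both > 1, two phases present.
Newton iteration, ψ₂⁰ = 0.45:
  ψ₂ = 0.450: g = 0.0703, g' = -0.582 → ψ₂ = 0.571
  ψ₂ = 0.571: g = -0.0059, g' = -0.691 → ψ₂ = 0.562
Converged at ψ₂ = 0.562.
  n-butane: x = 0.518, y = 0.885
  THF: x = 0.242, y = 0.068
  benzene: x = 0.241, y = 0.046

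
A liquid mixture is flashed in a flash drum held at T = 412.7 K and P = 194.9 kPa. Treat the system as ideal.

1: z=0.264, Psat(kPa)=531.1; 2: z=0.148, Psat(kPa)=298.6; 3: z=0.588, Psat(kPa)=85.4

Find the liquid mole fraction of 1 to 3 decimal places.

x_1 = 0.183

Raoult's law: Kᵢ = Pᵢˢᵃᵗ/P = Pᵢˢᵃᵗ/194.9.
  K_1 = 531.1/194.9 = 2.72499, K_2 = 298.6/194.9 = 1.53207, K_3 = 85.4/194.9 = 0.43817
Iterate (Newton) starting at β = 0.5:
  β = 0.500: g = -0.1527, g' = -0.612 → β = 0.250
  β = 0.250: g = 0.0031, g' = -0.667 → β = 0.255
Converged at β = 0.255.
Compositions from xᵢ = zᵢ/(1+β(Kᵢ−1)), yᵢ = Kᵢxᵢ:
  1: x = 0.183, y = 0.500
  2: x = 0.130, y = 0.200
  3: x = 0.686, y = 0.301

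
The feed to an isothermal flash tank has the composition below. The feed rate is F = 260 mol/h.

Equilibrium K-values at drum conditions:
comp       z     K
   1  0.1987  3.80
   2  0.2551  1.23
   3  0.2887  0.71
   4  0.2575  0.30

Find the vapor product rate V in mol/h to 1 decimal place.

V = 92.3 mol/h

Material balance + equilibrium reduce to Σ zᵢ(Kᵢ−1)/(1+ψ(Kᵢ−1)) = 0.
Check two-phase: ΣzᵢKᵢ = 1.3511 > 1 and Σzᵢ/Kᵢ = 1.5246 > 1, so g(0) = 0.3511 > 0 and g(1) = -0.5246 < 0.
Newton–Raphson from ψ = 0.62:
  ψ = 0.6200: g = -0.16584, g' = -0.6484 → ψ = 0.3642
  ψ = 0.3642: g = -0.00596, g' = -0.6510 → ψ = 0.3551
Converged at ψ = 0.3551.
Then V = ψ·F = 0.3551·260 = 92.3 mol/h and L = F − V = 167.7 mol/h.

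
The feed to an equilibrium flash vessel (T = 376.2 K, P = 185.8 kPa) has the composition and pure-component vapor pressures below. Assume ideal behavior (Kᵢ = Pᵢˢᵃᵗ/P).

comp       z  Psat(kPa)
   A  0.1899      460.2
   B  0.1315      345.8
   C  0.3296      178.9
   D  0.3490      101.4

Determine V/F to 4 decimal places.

Raoult's law: Kᵢ = Pᵢˢᵃᵗ/P = Pᵢˢᵃᵗ/185.8.
  K_A = 460.2/185.8 = 2.476857, K_B = 345.8/185.8 = 1.861141, K_C = 178.9/185.8 = 0.962863, K_D = 101.4/185.8 = 0.545748
Iterate (Newton) starting at V/F = 0.5:
  V/F = 0.5000: g = 0.02289, g' = -0.3057 → V/F = 0.5749
  V/F = 0.5749: g = 0.00035, g' = -0.2972 → V/F = 0.5761
Converged at V/F = 0.5761.

V/F = 0.5761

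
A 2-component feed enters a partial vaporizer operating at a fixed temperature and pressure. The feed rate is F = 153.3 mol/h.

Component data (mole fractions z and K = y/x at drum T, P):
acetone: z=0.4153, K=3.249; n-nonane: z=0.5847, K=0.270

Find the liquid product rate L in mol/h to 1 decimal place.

L = 105.9 mol/h

Rachford–Rice: g(V/F) = Σ zᵢ(Kᵢ−1)/(1+V/F(Kᵢ−1)) = 0.
Feasibility: ΣzᵢKᵢ = 1.5072, Σzᵢ/Kᵢ = 2.2934 — both > 1, two phases present.
Binary case is linear: z₁(K₁−1)(1+V/F(K₂−1)) + z₂(K₂−1)(1+V/F(K₁−1)) = 0
⇒ V/F = [z₁(K₁−1)+z₂(K₂−1)] / [−(K₁−1)(K₂−1)] = 0.50718/1.64177 = 0.3089
Then V = V/F·F = 0.3089·153.3 = 47.4 mol/h and L = F − V = 105.9 mol/h.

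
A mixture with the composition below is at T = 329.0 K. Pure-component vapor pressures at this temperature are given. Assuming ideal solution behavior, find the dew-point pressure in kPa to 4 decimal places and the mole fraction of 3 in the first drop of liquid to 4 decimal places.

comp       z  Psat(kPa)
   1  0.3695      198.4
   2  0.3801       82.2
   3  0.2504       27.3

Pdew = 63.8625 kPa, x_3 = 0.5858

At the dew point ψ → 1, so Σzᵢ/Kᵢ = 1 with Kᵢ = Pᵢˢᵃᵗ/P ⇒ 1/P = Σzᵢ/Pᵢˢᵃᵗ.
1/P = 0.3695/198.4 + 0.3801/82.2 + 0.2504/27.3 = 0.0156586 ⇒ P = 63.8625 kPa
xᵢ = zᵢP/Pᵢˢᵃᵗ ⇒ x_3 = 0.2504·63.8625/27.3 = 0.5858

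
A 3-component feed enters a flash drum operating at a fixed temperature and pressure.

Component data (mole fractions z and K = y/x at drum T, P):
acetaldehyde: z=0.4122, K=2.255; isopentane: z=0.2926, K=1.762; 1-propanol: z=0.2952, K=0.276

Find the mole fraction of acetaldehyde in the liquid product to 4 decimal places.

Iterate (Newton) starting at ψ = 0.42:
  ψ = 0.4200: g = 0.20055, g' = -0.6954 → ψ = 0.7084
  ψ = 0.7084: g = -0.02010, g' = -0.9057 → ψ = 0.6862
  ψ = 0.6862: g = -0.00038, g' = -0.8718 → ψ = 0.6858
Converged at ψ = 0.6858.
Compositions from xᵢ = zᵢ/(1+ψ(Kᵢ−1)), yᵢ = Kᵢxᵢ:
  acetaldehyde: x = 0.2215, y = 0.4996
  isopentane: x = 0.1922, y = 0.3386
  1-propanol: x = 0.5863, y = 0.1618

x_acetaldehyde = 0.2215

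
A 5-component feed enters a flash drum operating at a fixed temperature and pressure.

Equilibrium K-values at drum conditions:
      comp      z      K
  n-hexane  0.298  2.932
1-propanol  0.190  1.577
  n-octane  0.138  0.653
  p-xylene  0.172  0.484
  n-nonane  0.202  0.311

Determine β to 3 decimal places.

β = 0.482

Let β = V/F and solve Σ zᵢ(Kᵢ−1)/(1+β(Kᵢ−1)) = 0.
g(0) = ΣzᵢKᵢ − 1 = 0.410 and g(1) = 1 − Σzᵢ/Kᵢ = -0.438, so a root lies in (0, 1).
Newton iteration, β⁰ = 0.33:
  β = 0.330: g = 0.1025, g' = -0.708 → β = 0.475
  β = 0.475: g = 0.0046, g' = -0.658 → β = 0.482
Converged at β = 0.482.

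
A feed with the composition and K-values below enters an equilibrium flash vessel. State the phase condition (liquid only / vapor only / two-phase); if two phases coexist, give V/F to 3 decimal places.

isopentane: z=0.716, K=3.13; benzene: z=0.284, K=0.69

ΣzᵢKᵢ = 2.437; Σzᵢ/Kᵢ = 0.640.
Since Σzᵢ/Kᵢ < 1 the mixture is above its dew point — single vapor phase.

vapor only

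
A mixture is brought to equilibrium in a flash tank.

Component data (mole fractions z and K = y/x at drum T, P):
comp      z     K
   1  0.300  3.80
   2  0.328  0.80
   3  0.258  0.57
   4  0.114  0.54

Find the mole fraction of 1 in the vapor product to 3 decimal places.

Rachford–Rice: g(ψ) = Σ zᵢ(Kᵢ−1)/(1+ψ(Kᵢ−1)) = 0.
g(0) = ΣzᵢKᵢ − 1 = 0.611 and g(1) = 1 − Σzᵢ/Kᵢ = -0.153, so a root lies in (0, 1).
Newton iteration, ψ⁰ = 0.5:
  ψ = 0.500: g = 0.0677, g' = -0.543 → ψ = 0.625
  ψ = 0.625: g = 0.0053, g' = -0.465 → ψ = 0.636
Converged at ψ = 0.636.
Compositions from xᵢ = zᵢ/(1+ψ(Kᵢ−1)), yᵢ = Kᵢxᵢ:
  1: x = 0.108, y = 0.410
  2: x = 0.376, y = 0.301
  3: x = 0.355, y = 0.202
  4: x = 0.161, y = 0.087

y_1 = 0.410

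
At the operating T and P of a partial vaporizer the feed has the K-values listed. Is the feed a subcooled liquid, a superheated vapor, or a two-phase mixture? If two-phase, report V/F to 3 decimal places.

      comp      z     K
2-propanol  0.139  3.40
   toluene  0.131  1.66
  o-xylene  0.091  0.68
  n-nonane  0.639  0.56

two-phase, V/F = 0.138

ΣzᵢKᵢ = 1.110; Σzᵢ/Kᵢ = 1.395.
Both exceed 1, so a two-phase solution exists.
Rachford–Rice: g(ψ) = Σ zᵢ(Kᵢ−1)/(1+ψ(Kᵢ−1)) = 0.
Iterate (Newton) starting at ψ = 0.63:
  ψ = 0.630: g = -0.2316, g' = -0.407 → ψ = 0.061
  ψ = 0.061: g = 0.0558, g' = -0.803 → ψ = 0.130
  ψ = 0.130: g = 0.0052, g' = -0.663 → ψ = 0.138
Converged at ψ = 0.138.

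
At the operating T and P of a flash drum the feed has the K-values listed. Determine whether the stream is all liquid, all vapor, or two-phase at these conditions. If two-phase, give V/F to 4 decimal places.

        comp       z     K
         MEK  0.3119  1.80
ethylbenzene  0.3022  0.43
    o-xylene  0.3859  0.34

all liquid

ΣzᵢKᵢ = 0.8226; Σzᵢ/Kᵢ = 2.0111.
Since ΣzᵢKᵢ < 1 the mixture is below its bubble point — single liquid phase.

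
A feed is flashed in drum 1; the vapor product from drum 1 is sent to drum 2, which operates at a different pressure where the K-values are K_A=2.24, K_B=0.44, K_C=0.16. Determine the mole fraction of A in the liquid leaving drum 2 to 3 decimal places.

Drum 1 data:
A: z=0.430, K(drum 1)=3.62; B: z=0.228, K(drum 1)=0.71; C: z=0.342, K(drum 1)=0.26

x_A (drum 2) = 0.363

Drum 1:
Rachford–Rice: g(ψ₁) = Σ zᵢ(Kᵢ−1)/(1+ψ₁(Kᵢ−1)) = 0.
g(0) = ΣzᵢKᵢ − 1 = 0.807 and g(1) = 1 − Σzᵢ/Kᵢ = -0.755, so a root lies in (0, 1).
Newton iteration, ψ₁⁰ = 0.5:
  ψ₁ = 0.500: g = 0.0087, g' = -1.051 → ψ₁ = 0.508
Converged at ψ₁ = 0.508.
Drum-1 compositions:
  A: x = 0.184, y = 0.668
  B: x = 0.267, y = 0.190
  C: x = 0.548, y = 0.143
Drum-2 feed = drum-1 vapor: z₂ = (0.6676, 0.1899, 0.1425).
Drum 2:
Rachford–Rice: g(ψ₂) = Σ zᵢ(Kᵢ−1)/(1+ψ₂(Kᵢ−1)) = 0.
Check two-phase: ΣzᵢKᵢ = 1.602 > 1 and Σzᵢ/Kᵢ = 1.620 > 1, so g(0) = 0.602 > 0 and g(1) = -0.620 < 0.
Iterate (Newton) starting at ψ₂ = 0.56:
  ψ₂ = 0.560: g = 0.1076, g' = -0.842 → ψ₂ = 0.688
  ψ₂ = 0.688: g = -0.0096, g' = -1.020 → ψ₂ = 0.678
Converged at ψ₂ = 0.678.
  A: x = 0.363, y = 0.812
  B: x = 0.306, y = 0.135
  C: x = 0.331, y = 0.053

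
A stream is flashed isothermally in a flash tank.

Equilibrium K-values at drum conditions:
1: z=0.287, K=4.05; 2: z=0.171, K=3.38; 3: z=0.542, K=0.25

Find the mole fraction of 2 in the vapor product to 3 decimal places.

Material balance + equilibrium reduce to Σ zᵢ(Kᵢ−1)/(1+β(Kᵢ−1)) = 0.
g(0) = ΣzᵢKᵢ − 1 = 0.876 and g(1) = 1 − Σzᵢ/Kᵢ = -1.289, so a root lies in (0, 1).
Newton–Raphson from β = 0.61:
  β = 0.610: g = -0.2773, g' = -1.523 → β = 0.428
  β = 0.428: g = -0.0173, g' = -1.401 → β = 0.416
Converged at β = 0.416.
Compositions from xᵢ = zᵢ/(1+β(Kᵢ−1)), yᵢ = Kᵢxᵢ:
  1: x = 0.127, y = 0.513
  2: x = 0.086, y = 0.291
  3: x = 0.787, y = 0.197

y_2 = 0.291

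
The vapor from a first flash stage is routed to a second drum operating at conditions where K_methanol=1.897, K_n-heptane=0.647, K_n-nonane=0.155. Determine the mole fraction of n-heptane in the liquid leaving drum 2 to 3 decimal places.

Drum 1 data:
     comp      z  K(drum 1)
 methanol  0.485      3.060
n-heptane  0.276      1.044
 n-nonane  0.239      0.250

x_n-heptane (drum 2) = 0.350

Drum 1:
Let ψ₁ = V/F and solve Σ zᵢ(Kᵢ−1)/(1+ψ₁(Kᵢ−1)) = 0.
Check two-phase: ΣzᵢKᵢ = 1.832 > 1 and Σzᵢ/Kᵢ = 1.379 > 1, so g(0) = 0.832 > 0 and g(1) = -0.379 < 0.
Iterate (Newton) starting at ψ₁ = 0.64:
  ψ₁ = 0.640: g = 0.0980, g' = -0.881 → ψ₁ = 0.751
  ψ₁ = 0.751: g = -0.0068, g' = -1.023 → ψ₁ = 0.745
Converged at ψ₁ = 0.745.
Drum-1 compositions:
  methanol: x = 0.191, y = 0.586
  n-heptane: x = 0.267, y = 0.279
  n-nonane: x = 0.541, y = 0.135
Drum-2 feed = drum-1 vapor: z₂ = (0.5857, 0.2790, 0.1353).
Drum 2:
Rachford–Rice: g(ψ₂) = Σ zᵢ(Kᵢ−1)/(1+ψ₂(Kᵢ−1)) = 0.
Feasibility: ΣzᵢKᵢ = 1.312, Σzᵢ/Kᵢ = 1.613 — both > 1, two phases present.
Newton–Raphson from ψ₂ = 0.5:
  ψ₂ = 0.500: g = 0.0450, g' = -0.566 → ψ₂ = 0.580
  ψ₂ = 0.580: g = -0.0023, g' = -0.630 → ψ₂ = 0.576
Converged at ψ₂ = 0.576.
  methanol: x = 0.386, y = 0.733
  n-heptane: x = 0.350, y = 0.227
  n-nonane: x = 0.264, y = 0.041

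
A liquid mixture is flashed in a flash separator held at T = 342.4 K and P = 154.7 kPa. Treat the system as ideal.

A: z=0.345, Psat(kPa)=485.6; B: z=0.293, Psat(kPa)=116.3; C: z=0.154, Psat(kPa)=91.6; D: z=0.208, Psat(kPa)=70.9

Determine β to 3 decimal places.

β = 0.576

Raoult's law: Kᵢ = Pᵢˢᵃᵗ/P = Pᵢˢᵃᵗ/154.7.
  K_A = 485.6/154.7 = 3.13898, K_B = 116.3/154.7 = 0.75178, K_C = 91.6/154.7 = 0.59211, K_D = 70.9/154.7 = 0.45831
Material balance + equilibrium reduce to Σ zᵢ(Kᵢ−1)/(1+β(Kᵢ−1)) = 0.
g(0) = ΣzᵢKᵢ − 1 = 0.490 and g(1) = 1 − Σzᵢ/Kᵢ = -0.214, so a root lies in (0, 1).
Newton iteration, β⁰ = 0.36:
  β = 0.360: g = 0.1235, g' = -0.655 → β = 0.548
  β = 0.548: g = 0.0142, g' = -0.524 → β = 0.575
  β = 0.575: g = 0.0001, g' = -0.514 → β = 0.576
Converged at β = 0.576.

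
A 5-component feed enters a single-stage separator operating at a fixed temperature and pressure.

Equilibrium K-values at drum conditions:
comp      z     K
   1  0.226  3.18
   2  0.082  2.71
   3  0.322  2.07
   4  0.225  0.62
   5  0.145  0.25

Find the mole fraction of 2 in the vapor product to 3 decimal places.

Iterate (Newton) starting at V/F = 0.67:
  V/F = 0.670: g = 0.1330, g' = -0.743 → V/F = 0.849
  V/F = 0.849: g = -0.0151, g' = -0.962 → V/F = 0.833
Converged at V/F = 0.833.
Compositions from xᵢ = zᵢ/(1+V/F(Kᵢ−1)), yᵢ = Kᵢxᵢ:
  1: x = 0.080, y = 0.255
  2: x = 0.034, y = 0.092
  3: x = 0.170, y = 0.352
  4: x = 0.329, y = 0.204
  5: x = 0.386, y = 0.097

y_2 = 0.092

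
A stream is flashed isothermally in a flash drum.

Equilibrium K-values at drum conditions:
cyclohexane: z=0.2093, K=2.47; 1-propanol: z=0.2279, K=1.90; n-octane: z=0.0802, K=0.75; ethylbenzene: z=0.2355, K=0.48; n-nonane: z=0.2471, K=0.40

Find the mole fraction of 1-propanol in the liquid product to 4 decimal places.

x_1-propanol = 0.1734

Iterate (Newton) starting at V/F = 0.67:
  V/F = 0.6700: g = -0.17699, g' = -0.5926 → V/F = 0.3713
  V/F = 0.3713: g = -0.01187, g' = -0.5441 → V/F = 0.3495
  V/F = 0.3495: g = 0.00004, g' = -0.5477 → V/F = 0.3496
Converged at V/F = 0.3496.
Compositions from xᵢ = zᵢ/(1+V/F(Kᵢ−1)), yᵢ = Kᵢxᵢ:
  cyclohexane: x = 0.1383, y = 0.3415
  1-propanol: x = 0.1734, y = 0.3294
  n-octane: x = 0.0879, y = 0.0659
  ethylbenzene: x = 0.2878, y = 0.1382
  n-nonane: x = 0.3127, y = 0.1251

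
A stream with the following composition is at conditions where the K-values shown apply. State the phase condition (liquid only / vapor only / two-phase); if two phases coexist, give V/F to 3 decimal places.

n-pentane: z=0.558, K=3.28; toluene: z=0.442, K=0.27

ΣzᵢKᵢ = 1.950; Σzᵢ/Kᵢ = 1.807.
Both exceed 1, so a two-phase solution exists.
Rachford–Rice: g(ψ) = Σ zᵢ(Kᵢ−1)/(1+ψ(Kᵢ−1)) = 0.
Iterate (Newton) starting at ψ = 0.5:
  ψ = 0.500: g = 0.0864, g' = -1.218 → ψ = 0.571
Converged at ψ = 0.571.

two-phase, V/F = 0.571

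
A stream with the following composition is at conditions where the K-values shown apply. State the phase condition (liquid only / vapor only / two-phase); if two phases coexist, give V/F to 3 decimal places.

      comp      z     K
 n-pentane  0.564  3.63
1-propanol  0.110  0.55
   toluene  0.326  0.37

ΣzᵢKᵢ = 2.228; Σzᵢ/Kᵢ = 1.236.
Both exceed 1, so a two-phase solution exists.
Material balance + equilibrium reduce to Σ zᵢ(Kᵢ−1)/(1+ψ(Kᵢ−1)) = 0.
Iterate (Newton) starting at ψ = 0.42:
  ψ = 0.420: g = 0.3645, g' = -1.154 → ψ = 0.736
  ψ = 0.736: g = 0.0484, g' = -0.952 → ψ = 0.787
  ψ = 0.787: g = -0.0005, g' = -0.976 → ψ = 0.786
Converged at ψ = 0.786.

two-phase, V/F = 0.786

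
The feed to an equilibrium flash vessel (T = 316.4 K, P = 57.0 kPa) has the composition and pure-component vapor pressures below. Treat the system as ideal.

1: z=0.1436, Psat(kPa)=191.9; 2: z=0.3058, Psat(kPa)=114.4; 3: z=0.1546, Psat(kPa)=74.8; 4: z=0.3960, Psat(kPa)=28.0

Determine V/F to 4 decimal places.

V/F = 0.7732

Raoult's law: Kᵢ = Pᵢˢᵃᵗ/P = Pᵢˢᵃᵗ/57.0.
  K_1 = 191.9/57.0 = 3.366667, K_2 = 114.4/57.0 = 2.007018, K_3 = 74.8/57.0 = 1.312281, K_4 = 28.0/57.0 = 0.491228
Rachford–Rice: g(V/F) = Σ zᵢ(Kᵢ−1)/(1+V/F(Kᵢ−1)) = 0.
Feasibility: ΣzᵢKᵢ = 1.4946, Σzᵢ/Kᵢ = 1.1190 — both > 1, two phases present.
Newton iteration, V/F⁰ = 0.68:
  V/F = 0.6800: g = 0.04480, g' = -0.4773 → V/F = 0.7739
  V/F = 0.7739: g = -0.00033, g' = -0.4869 → V/F = 0.7732
Converged at V/F = 0.7732.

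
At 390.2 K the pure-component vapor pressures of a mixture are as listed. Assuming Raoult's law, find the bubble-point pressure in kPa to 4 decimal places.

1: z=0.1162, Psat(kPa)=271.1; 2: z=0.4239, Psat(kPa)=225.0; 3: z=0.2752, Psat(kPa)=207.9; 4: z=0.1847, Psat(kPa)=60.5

Pbub = 195.2678 kPa

At the bubble point ψ → 0, so ΣzᵢKᵢ = 1 with Kᵢ = Pᵢˢᵃᵗ/P ⇒ P = ΣzᵢPᵢˢᵃᵗ.
P = 0.1162·271.1 + 0.4239·225.0 + 0.2752·207.9 + 0.1847·60.5 = 195.2678 kPa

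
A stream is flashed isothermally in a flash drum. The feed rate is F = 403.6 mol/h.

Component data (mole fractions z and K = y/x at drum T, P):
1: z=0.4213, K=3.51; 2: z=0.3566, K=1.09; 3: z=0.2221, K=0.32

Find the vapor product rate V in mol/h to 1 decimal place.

V = 347.5 mol/h

Let ψ = V/F and solve Σ zᵢ(Kᵢ−1)/(1+ψ(Kᵢ−1)) = 0.
Feasibility: ΣzᵢKᵢ = 1.9385, Σzᵢ/Kᵢ = 1.1412 — both > 1, two phases present.
Iterate (Newton) starting at ψ = 0.5:
  ψ = 0.5000: g = 0.27082, g' = -0.7604 → ψ = 0.8562
  ψ = 0.8562: g = 0.00413, g' = -0.8585 → ψ = 0.8610
Converged at ψ = 0.8610.
Then V = ψ·F = 0.8610·403.6 = 347.5 mol/h and L = F − V = 56.1 mol/h.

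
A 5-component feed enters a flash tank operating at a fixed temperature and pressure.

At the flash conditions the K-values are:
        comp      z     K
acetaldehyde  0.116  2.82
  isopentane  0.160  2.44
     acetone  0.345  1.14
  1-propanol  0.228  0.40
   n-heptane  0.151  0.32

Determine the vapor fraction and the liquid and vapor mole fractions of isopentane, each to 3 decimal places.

ψ = 0.387, x_isopentane = 0.103, y_isopentane = 0.251

Rachford–Rice: g(ψ) = Σ zᵢ(Kᵢ−1)/(1+ψ(Kᵢ−1)) = 0.
Check two-phase: ΣzᵢKᵢ = 1.250 > 1 and Σzᵢ/Kᵢ = 1.451 > 1, so g(0) = 0.250 > 0 and g(1) = -0.451 < 0.
Newton iteration, ψ⁰ = 0.44:
  ψ = 0.440: g = -0.0286, g' = -0.543 → ψ = 0.387
Converged at ψ = 0.387.
Compositions from xᵢ = zᵢ/(1+ψ(Kᵢ−1)), yᵢ = Kᵢxᵢ:
  acetaldehyde: x = 0.068, y = 0.192
  isopentane: x = 0.103, y = 0.251
  acetone: x = 0.327, y = 0.373
  1-propanol: x = 0.297, y = 0.119
  n-heptane: x = 0.205, y = 0.066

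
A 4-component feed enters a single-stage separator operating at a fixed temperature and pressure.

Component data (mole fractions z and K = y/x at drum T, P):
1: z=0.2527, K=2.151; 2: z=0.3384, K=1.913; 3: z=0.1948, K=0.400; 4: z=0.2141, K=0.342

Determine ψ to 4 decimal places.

Material balance + equilibrium reduce to Σ zᵢ(Kᵢ−1)/(1+ψ(Kᵢ−1)) = 0.
Check two-phase: ΣzᵢKᵢ = 1.3421 > 1 and Σzᵢ/Kᵢ = 1.4074 > 1, so g(0) = 0.3421 > 0 and g(1) = -0.4074 < 0.
Newton iteration, ψ⁰ = 0.5:
  ψ = 0.5000: g = 0.01981, g' = -0.6168 → ψ = 0.5321
  ψ = 0.5321: g = -0.00016, g' = -0.6274 → ψ = 0.5319
Converged at ψ = 0.5319.

ψ = 0.5319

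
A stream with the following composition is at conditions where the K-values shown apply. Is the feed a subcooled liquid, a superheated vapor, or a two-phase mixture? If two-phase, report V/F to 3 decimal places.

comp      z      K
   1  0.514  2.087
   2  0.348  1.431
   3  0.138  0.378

superheated vapor

ΣzᵢKᵢ = 1.623; Σzᵢ/Kᵢ = 0.855.
Since Σzᵢ/Kᵢ < 1 the mixture is above its dew point — single vapor phase.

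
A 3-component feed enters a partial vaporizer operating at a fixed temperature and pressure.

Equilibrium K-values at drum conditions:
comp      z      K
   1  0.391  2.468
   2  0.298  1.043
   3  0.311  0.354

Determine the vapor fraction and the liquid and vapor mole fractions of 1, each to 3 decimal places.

Rachford–Rice: g(ψ) = Σ zᵢ(Kᵢ−1)/(1+ψ(Kᵢ−1)) = 0.
Feasibility: ΣzᵢKᵢ = 1.386, Σzᵢ/Kᵢ = 1.323 — both > 1, two phases present.
Newton iteration, ψ⁰ = 0.5:
  ψ = 0.500: g = 0.0468, g' = -0.564 → ψ = 0.583
  ψ = 0.583: g = -0.0005, g' = -0.579 → ψ = 0.582
Converged at ψ = 0.582.
Compositions from xᵢ = zᵢ/(1+ψ(Kᵢ−1)), yᵢ = Kᵢxᵢ:
  1: x = 0.211, y = 0.520
  2: x = 0.291, y = 0.303
  3: x = 0.498, y = 0.176

ψ = 0.582, x_1 = 0.211, y_1 = 0.520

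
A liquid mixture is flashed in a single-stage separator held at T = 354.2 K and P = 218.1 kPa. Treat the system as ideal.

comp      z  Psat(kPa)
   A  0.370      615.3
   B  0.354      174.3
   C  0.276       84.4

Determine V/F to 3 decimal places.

Raoult's law: Kᵢ = Pᵢˢᵃᵗ/P = Pᵢˢᵃᵗ/218.1.
  K_A = 615.3/218.1 = 2.82118, K_B = 174.3/218.1 = 0.79917, K_C = 84.4/218.1 = 0.38698
Material balance + equilibrium reduce to Σ zᵢ(Kᵢ−1)/(1+V/F(Kᵢ−1)) = 0.
g(0) = ΣzᵢKᵢ − 1 = 0.434 and g(1) = 1 − Σzᵢ/Kᵢ = -0.287, so a root lies in (0, 1).
Newton–Raphson from V/F = 0.47:
  V/F = 0.470: g = 0.0469, g' = -0.578 → V/F = 0.551
  V/F = 0.551: g = 0.0009, g' = -0.560 → V/F = 0.553
Converged at V/F = 0.553.

V/F = 0.553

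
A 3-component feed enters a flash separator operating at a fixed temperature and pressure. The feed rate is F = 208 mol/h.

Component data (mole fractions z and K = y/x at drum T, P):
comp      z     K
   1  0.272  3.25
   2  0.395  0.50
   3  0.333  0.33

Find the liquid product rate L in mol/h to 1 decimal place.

Newton–Raphson from V/F = 0.5:
  V/F = 0.500: g = -0.3108, g' = -0.819 → V/F = 0.120
  V/F = 0.120: g = 0.0289, g' = -1.142 → V/F = 0.146
Converged at V/F = 0.146.
Then V = V/F·F = 0.1463·208 = 30.4 mol/h and L = F − V = 177.6 mol/h.

L = 177.6 mol/h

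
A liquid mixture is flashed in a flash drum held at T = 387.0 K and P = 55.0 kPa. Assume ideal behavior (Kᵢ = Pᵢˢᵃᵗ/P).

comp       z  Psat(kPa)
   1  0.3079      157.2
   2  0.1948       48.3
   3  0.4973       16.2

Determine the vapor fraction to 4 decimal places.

ψ = 0.1828

Raoult's law: Kᵢ = Pᵢˢᵃᵗ/P = Pᵢˢᵃᵗ/55.0.
  K_1 = 157.2/55.0 = 2.858182, K_2 = 48.3/55.0 = 0.878182, K_3 = 16.2/55.0 = 0.294545
Newton–Raphson from ψ = 0.46:
  ψ = 0.4600: g = -0.23603, g' = -0.8547 → ψ = 0.1838
  ψ = 0.1838: g = -0.00092, g' = -0.9204 → ψ = 0.1828
Converged at ψ = 0.1828.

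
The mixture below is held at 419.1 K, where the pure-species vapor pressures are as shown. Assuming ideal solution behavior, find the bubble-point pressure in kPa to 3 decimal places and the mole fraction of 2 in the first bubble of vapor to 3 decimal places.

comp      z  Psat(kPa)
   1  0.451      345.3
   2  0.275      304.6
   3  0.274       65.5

At the bubble point ψ → 0, so ΣzᵢKᵢ = 1 with Kᵢ = Pᵢˢᵃᵗ/P ⇒ P = ΣzᵢPᵢˢᵃᵗ.
P = 0.451·345.3 + 0.275·304.6 + 0.274·65.5 = 257.442 kPa
yᵢ = zᵢPᵢˢᵃᵗ/P ⇒ y_2 = 0.275·304.6/257.442 = 0.325

Pbub = 257.442 kPa, y_2 = 0.325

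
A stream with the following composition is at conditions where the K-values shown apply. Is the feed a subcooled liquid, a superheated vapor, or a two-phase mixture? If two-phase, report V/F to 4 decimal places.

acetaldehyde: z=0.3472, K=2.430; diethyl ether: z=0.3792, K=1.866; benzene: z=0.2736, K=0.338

two-phase, V/F = 0.8489

ΣzᵢKᵢ = 1.6438; Σzᵢ/Kᵢ = 1.1556.
Both exceed 1, so a two-phase solution exists.
Iterate (Newton) starting at ψ = 0.66:
  ψ = 0.6600: g = 0.14272, g' = -0.6812 → ψ = 0.8695
  ψ = 0.8695: g = -0.01814, g' = -0.8993 → ψ = 0.8493
  ψ = 0.8493: g = -0.00035, g' = -0.8649 → ψ = 0.8489
Converged at ψ = 0.8489.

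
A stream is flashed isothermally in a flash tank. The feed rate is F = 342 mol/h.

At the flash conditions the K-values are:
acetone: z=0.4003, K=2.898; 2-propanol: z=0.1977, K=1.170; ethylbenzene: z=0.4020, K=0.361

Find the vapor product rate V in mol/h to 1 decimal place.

V = 191.0 mol/h

Material balance + equilibrium reduce to Σ zᵢ(Kᵢ−1)/(1+V/F(Kᵢ−1)) = 0.
Feasibility: ΣzᵢKᵢ = 1.5365, Σzᵢ/Kᵢ = 1.4207 — both > 1, two phases present.
Newton–Raphson from V/F = 0.3:
  V/F = 0.3000: g = 0.19829, g' = -0.8419 → V/F = 0.5355
  V/F = 0.5355: g = 0.01708, g' = -0.7388 → V/F = 0.5586
Converged at V/F = 0.5586.
Then V = V/F·F = 0.5586·342 = 191.0 mol/h and L = F − V = 151.0 mol/h.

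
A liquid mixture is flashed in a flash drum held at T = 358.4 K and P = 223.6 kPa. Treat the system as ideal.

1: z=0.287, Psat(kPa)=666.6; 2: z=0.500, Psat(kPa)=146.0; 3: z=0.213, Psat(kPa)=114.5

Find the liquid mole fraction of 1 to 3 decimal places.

x_1 = 0.165

Raoult's law: Kᵢ = Pᵢˢᵃᵗ/P = Pᵢˢᵃᵗ/223.6.
  K_1 = 666.6/223.6 = 2.98122, K_2 = 146.0/223.6 = 0.65295, K_3 = 114.5/223.6 = 0.51208
Let ψ = V/F and solve Σ zᵢ(Kᵢ−1)/(1+ψ(Kᵢ−1)) = 0.
Feasibility: ΣzᵢKᵢ = 1.291, Σzᵢ/Kᵢ = 1.278 — both > 1, two phases present.
Newton–Raphson from ψ = 0.5:
  ψ = 0.500: g = -0.0618, g' = -0.461 → ψ = 0.366
  ψ = 0.366: g = 0.0043, g' = -0.533 → ψ = 0.374
Converged at ψ = 0.374.
Compositions from xᵢ = zᵢ/(1+ψ(Kᵢ−1)), yᵢ = Kᵢxᵢ:
  1: x = 0.165, y = 0.491
  2: x = 0.575, y = 0.375
  3: x = 0.261, y = 0.133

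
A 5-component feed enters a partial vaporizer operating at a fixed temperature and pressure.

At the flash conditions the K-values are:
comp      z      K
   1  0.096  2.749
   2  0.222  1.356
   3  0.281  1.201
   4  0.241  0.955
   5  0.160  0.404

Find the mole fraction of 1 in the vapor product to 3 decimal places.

y_1 = 0.114

Newton–Raphson from β = 0.3:
  β = 0.300: g = 0.1077, g' = -0.244 → β = 0.741
  β = 0.741: g = 0.0028, g' = -0.265 → β = 0.752
Converged at β = 0.752.
Compositions from xᵢ = zᵢ/(1+β(Kᵢ−1)), yᵢ = Kᵢxᵢ:
  1: x = 0.041, y = 0.114
  2: x = 0.175, y = 0.237
  3: x = 0.244, y = 0.293
  4: x = 0.249, y = 0.238
  5: x = 0.290, y = 0.117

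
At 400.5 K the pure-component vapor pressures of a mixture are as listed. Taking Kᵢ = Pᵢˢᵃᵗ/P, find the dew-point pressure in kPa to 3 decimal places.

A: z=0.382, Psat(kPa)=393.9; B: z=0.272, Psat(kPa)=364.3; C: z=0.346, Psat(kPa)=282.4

At the dew point ψ → 1, so Σzᵢ/Kᵢ = 1 with Kᵢ = Pᵢˢᵃᵗ/P ⇒ 1/P = Σzᵢ/Pᵢˢᵃᵗ.
1/P = 0.382/393.9 + 0.272/364.3 + 0.346/282.4 = 0.002942 ⇒ P = 339.947 kPa

Pdew = 339.947 kPa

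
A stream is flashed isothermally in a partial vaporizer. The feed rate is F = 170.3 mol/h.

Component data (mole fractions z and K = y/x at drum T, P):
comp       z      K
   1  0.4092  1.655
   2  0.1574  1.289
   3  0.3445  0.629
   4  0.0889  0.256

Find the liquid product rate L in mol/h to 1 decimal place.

Newton–Raphson from V/F = 0.63:
  V/F = 0.6300: g = -0.06307, g' = -0.3525 → V/F = 0.4511
  V/F = 0.4511: g = -0.00590, g' = -0.2948 → V/F = 0.4310
  V/F = 0.4310: g = -0.00004, g' = -0.2910 → V/F = 0.4309
Converged at V/F = 0.4309.
Then V = V/F·F = 0.4309·170.3 = 73.4 mol/h and L = F − V = 96.9 mol/h.

L = 96.9 mol/h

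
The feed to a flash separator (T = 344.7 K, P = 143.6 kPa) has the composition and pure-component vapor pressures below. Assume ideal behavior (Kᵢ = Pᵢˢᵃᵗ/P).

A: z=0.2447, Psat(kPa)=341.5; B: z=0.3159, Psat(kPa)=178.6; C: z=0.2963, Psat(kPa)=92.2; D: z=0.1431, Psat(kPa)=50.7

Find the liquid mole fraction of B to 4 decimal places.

Raoult's law: Kᵢ = Pᵢˢᵃᵗ/P = Pᵢˢᵃᵗ/143.6.
  K_A = 341.5/143.6 = 2.378134, K_B = 178.6/143.6 = 1.243733, K_C = 92.2/143.6 = 0.642061, K_D = 50.7/143.6 = 0.353064
Newton iteration, ψ⁰ = 0.5:
  ψ = 0.5000: g = 0.00227, g' = -0.3650 → ψ = 0.5062
Converged at ψ = 0.5062.
Compositions from xᵢ = zᵢ/(1+ψ(Kᵢ−1)), yᵢ = Kᵢxᵢ:
  A: x = 0.1441, y = 0.3428
  B: x = 0.2812, y = 0.3497
  C: x = 0.3619, y = 0.2323
  D: x = 0.2128, y = 0.0751

x_B = 0.2812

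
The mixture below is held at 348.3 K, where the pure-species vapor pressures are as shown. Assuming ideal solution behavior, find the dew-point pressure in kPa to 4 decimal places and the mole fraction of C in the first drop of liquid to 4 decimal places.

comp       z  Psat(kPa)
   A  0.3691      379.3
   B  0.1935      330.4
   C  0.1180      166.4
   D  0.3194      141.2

At the dew point ψ → 1, so Σzᵢ/Kᵢ = 1 with Kᵢ = Pᵢˢᵃᵗ/P ⇒ 1/P = Σzᵢ/Pᵢˢᵃᵗ.
1/P = 0.3691/379.3 + 0.1935/330.4 + 0.1180/166.4 + 0.3194/141.2 = 0.0045299 ⇒ P = 220.7537 kPa
xᵢ = zᵢP/Pᵢˢᵃᵗ ⇒ x_C = 0.1180·220.7537/166.4 = 0.1565

Pdew = 220.7537 kPa, x_C = 0.1565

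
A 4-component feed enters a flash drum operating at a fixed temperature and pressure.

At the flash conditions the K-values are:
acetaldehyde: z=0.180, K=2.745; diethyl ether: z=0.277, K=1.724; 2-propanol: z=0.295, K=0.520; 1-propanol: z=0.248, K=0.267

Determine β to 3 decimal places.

β = 0.258

Newton–Raphson from β = 0.5:
  β = 0.500: g = -0.1583, g' = -0.684 → β = 0.269
  β = 0.269: g = -0.0072, g' = -0.652 → β = 0.258
Converged at β = 0.258.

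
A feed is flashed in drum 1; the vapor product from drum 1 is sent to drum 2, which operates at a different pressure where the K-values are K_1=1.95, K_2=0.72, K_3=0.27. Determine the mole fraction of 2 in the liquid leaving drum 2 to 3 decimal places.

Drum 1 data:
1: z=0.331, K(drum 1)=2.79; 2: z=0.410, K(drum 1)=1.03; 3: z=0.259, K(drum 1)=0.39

x_2 (drum 2) = 0.456

Drum 1:
Rachford–Rice: g(ψ₁) = Σ zᵢ(Kᵢ−1)/(1+ψ₁(Kᵢ−1)) = 0.
Feasibility: ΣzᵢKᵢ = 1.447, Σzᵢ/Kᵢ = 1.181 — both > 1, two phases present.
Newton–Raphson from ψ₁ = 0.52:
  ψ₁ = 0.520: g = 0.0876, g' = -0.492 → ψ₁ = 0.698
  ψ₁ = 0.698: g = 0.0002, g' = -0.502 → ψ₁ = 0.699
Converged at ψ₁ = 0.699.
Drum-1 compositions:
  1: x = 0.147, y = 0.410
  2: x = 0.402, y = 0.414
  3: x = 0.451, y = 0.176
Drum-2 feed = drum-1 vapor: z₂ = (0.4103, 0.4136, 0.1760).
Drum 2:
Newton–Raphson from ψ₂ = 0.5:
  ψ₂ = 0.500: g = -0.0727, g' = -0.447 → ψ₂ = 0.337
  ψ₂ = 0.337: g = -0.0031, g' = -0.417 → ψ₂ = 0.330
Converged at ψ₂ = 0.330.
  1: x = 0.312, y = 0.609
  2: x = 0.456, y = 0.328
  3: x = 0.232, y = 0.063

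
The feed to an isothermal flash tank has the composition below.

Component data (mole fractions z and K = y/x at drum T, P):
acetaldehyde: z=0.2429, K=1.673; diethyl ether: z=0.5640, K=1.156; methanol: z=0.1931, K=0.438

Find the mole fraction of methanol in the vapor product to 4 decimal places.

y_methanol = 0.1461

Rachford–Rice: g(V/F) = Σ zᵢ(Kᵢ−1)/(1+V/F(Kᵢ−1)) = 0.
Feasibility: ΣzᵢKᵢ = 1.1429, Σzᵢ/Kᵢ = 1.0739 — both > 1, two phases present.
Newton iteration, V/F⁰ = 0.5:
  V/F = 0.5000: g = 0.05300, g' = -0.1914 → V/F = 0.7769
  V/F = 0.7769: g = -0.00681, g' = -0.2505 → V/F = 0.7497
  V/F = 0.7497: g = -0.00012, g' = -0.2417 → V/F = 0.7492
Converged at V/F = 0.7492.
Compositions from xᵢ = zᵢ/(1+V/F(Kᵢ−1)), yᵢ = Kᵢxᵢ:
  acetaldehyde: x = 0.1615, y = 0.2702
  diethyl ether: x = 0.5050, y = 0.5838
  methanol: x = 0.3335, y = 0.1461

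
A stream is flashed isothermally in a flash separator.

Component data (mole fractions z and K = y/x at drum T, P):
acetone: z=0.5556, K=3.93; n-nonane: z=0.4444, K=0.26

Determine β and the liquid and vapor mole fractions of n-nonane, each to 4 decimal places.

β = 0.5991, x_n-nonane = 0.7984, y_n-nonane = 0.2076

Let β = V/F and solve Σ zᵢ(Kᵢ−1)/(1+β(Kᵢ−1)) = 0.
Check two-phase: ΣzᵢKᵢ = 2.2991 > 1 and Σzᵢ/Kᵢ = 1.8506 > 1, so g(0) = 1.2991 > 0 and g(1) = -0.8506 < 0.
Binary case is linear: z₁(K₁−1)(1+β(K₂−1)) + z₂(K₂−1)(1+β(K₁−1)) = 0
⇒ β = [z₁(K₁−1)+z₂(K₂−1)] / [−(K₁−1)(K₂−1)] = 1.29905/2.16820 = 0.5991
Compositions from xᵢ = zᵢ/(1+β(Kᵢ−1)), yᵢ = Kᵢxᵢ:
  acetone: x = 0.2016, y = 0.7924
  n-nonane: x = 0.7984, y = 0.2076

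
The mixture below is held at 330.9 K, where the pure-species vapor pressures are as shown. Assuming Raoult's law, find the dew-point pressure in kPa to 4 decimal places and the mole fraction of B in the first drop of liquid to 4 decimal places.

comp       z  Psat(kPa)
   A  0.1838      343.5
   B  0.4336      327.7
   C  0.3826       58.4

Pdew = 118.9116 kPa, x_B = 0.1573

At the dew point ψ → 1, so Σzᵢ/Kᵢ = 1 with Kᵢ = Pᵢˢᵃᵗ/P ⇒ 1/P = Σzᵢ/Pᵢˢᵃᵗ.
1/P = 0.1838/343.5 + 0.4336/327.7 + 0.3826/58.4 = 0.0084096 ⇒ P = 118.9116 kPa
xᵢ = zᵢP/Pᵢˢᵃᵗ ⇒ x_B = 0.4336·118.9116/327.7 = 0.1573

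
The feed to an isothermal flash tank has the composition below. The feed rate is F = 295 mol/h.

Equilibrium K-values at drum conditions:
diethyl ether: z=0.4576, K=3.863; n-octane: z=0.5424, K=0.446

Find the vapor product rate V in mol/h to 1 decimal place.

V = 187.8 mol/h

Rachford–Rice: g(ψ) = Σ zᵢ(Kᵢ−1)/(1+ψ(Kᵢ−1)) = 0.
g(0) = ΣzᵢKᵢ − 1 = 1.0096 and g(1) = 1 − Σzᵢ/Kᵢ = -0.3346, so a root lies in (0, 1).
Binary case is linear: z₁(K₁−1)(1+ψ(K₂−1)) + z₂(K₂−1)(1+ψ(K₁−1)) = 0
⇒ ψ = [z₁(K₁−1)+z₂(K₂−1)] / [−(K₁−1)(K₂−1)] = 1.00962/1.58610 = 0.6365
Then V = ψ·F = 0.6365·295 = 187.8 mol/h and L = F − V = 107.2 mol/h.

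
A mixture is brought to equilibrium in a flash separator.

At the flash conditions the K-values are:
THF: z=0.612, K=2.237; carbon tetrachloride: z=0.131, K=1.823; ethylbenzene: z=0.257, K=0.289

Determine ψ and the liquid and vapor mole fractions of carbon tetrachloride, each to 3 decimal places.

Material balance + equilibrium reduce to Σ zᵢ(Kᵢ−1)/(1+ψ(Kᵢ−1)) = 0.
Check two-phase: ΣzᵢKᵢ = 1.682 > 1 and Σzᵢ/Kᵢ = 1.235 > 1, so g(0) = 0.682 > 0 and g(1) = -0.235 < 0.
Iterate (Newton) starting at ψ = 0.43:
  ψ = 0.430: g = 0.3106, g' = -0.717 → ψ = 0.863
  ψ = 0.863: g = -0.0439, g' = -1.120 → ψ = 0.824
  ψ = 0.824: g = -0.0021, g' = -1.019 → ψ = 0.822
Converged at ψ = 0.822.
Compositions from xᵢ = zᵢ/(1+ψ(Kᵢ−1)), yᵢ = Kᵢxᵢ:
  THF: x = 0.303, y = 0.679
  carbon tetrachloride: x = 0.078, y = 0.142
  ethylbenzene: x = 0.618, y = 0.179

ψ = 0.822, x_carbon tetrachloride = 0.078, y_carbon tetrachloride = 0.142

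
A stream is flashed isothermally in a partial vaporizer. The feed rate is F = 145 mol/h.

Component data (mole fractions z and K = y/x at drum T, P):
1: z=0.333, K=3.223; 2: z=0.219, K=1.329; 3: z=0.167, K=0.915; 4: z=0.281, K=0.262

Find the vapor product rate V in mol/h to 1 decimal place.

Iterate (Newton) starting at β = 0.5:
  β = 0.500: g = 0.0690, g' = -0.772 → β = 0.589
  β = 0.589: g = -0.0011, g' = -0.806 → β = 0.588
Converged at β = 0.588.
Then V = β·F = 0.5879·145 = 85.2 mol/h and L = F − V = 59.8 mol/h.

V = 85.2 mol/h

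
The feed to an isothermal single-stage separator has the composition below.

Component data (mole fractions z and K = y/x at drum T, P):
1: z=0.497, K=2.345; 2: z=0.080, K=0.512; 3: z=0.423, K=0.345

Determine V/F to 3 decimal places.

V/F = 0.414

Rachford–Rice: g(V/F) = Σ zᵢ(Kᵢ−1)/(1+V/F(Kᵢ−1)) = 0.
Check two-phase: ΣzᵢKᵢ = 1.352 > 1 and Σzᵢ/Kᵢ = 1.594 > 1, so g(0) = 0.352 > 0 and g(1) = -0.594 < 0.
Newton–Raphson from V/F = 0.5:
  V/F = 0.500: g = -0.0640, g' = -0.756 → V/F = 0.415
  V/F = 0.415: g = -0.0007, g' = -0.743 → V/F = 0.414
Converged at V/F = 0.414.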